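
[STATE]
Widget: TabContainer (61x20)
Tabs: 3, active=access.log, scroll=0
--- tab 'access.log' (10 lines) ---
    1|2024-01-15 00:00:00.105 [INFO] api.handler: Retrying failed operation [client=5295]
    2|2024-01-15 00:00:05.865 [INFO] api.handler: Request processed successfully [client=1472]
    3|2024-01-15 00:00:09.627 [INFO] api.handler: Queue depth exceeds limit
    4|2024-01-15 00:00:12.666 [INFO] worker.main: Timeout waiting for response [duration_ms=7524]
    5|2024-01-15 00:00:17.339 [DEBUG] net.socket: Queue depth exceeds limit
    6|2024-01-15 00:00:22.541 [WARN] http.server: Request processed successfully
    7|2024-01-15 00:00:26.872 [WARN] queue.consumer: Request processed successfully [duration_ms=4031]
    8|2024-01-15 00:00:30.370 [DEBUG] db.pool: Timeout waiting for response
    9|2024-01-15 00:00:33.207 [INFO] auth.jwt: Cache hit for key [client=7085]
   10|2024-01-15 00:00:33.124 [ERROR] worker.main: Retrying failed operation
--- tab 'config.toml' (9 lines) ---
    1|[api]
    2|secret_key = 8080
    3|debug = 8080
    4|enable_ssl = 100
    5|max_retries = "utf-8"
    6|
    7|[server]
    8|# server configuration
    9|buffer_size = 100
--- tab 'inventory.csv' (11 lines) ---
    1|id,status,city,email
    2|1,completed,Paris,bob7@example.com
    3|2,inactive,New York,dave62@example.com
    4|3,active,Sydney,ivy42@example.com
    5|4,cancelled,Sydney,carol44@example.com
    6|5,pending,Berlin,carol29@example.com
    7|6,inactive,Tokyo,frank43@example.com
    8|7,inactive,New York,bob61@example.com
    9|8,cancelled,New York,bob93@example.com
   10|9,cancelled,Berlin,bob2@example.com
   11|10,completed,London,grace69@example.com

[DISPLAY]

[access.log]│ config.toml │ inventory.csv                    
─────────────────────────────────────────────────────────────
2024-01-15 00:00:00.105 [INFO] api.handler: Retrying failed o
2024-01-15 00:00:05.865 [INFO] api.handler: Request processed
2024-01-15 00:00:09.627 [INFO] api.handler: Queue depth excee
2024-01-15 00:00:12.666 [INFO] worker.main: Timeout waiting f
2024-01-15 00:00:17.339 [DEBUG] net.socket: Queue depth excee
2024-01-15 00:00:22.541 [WARN] http.server: Request processed
2024-01-15 00:00:26.872 [WARN] queue.consumer: Request proces
2024-01-15 00:00:30.370 [DEBUG] db.pool: Timeout waiting for 
2024-01-15 00:00:33.207 [INFO] auth.jwt: Cache hit for key [c
2024-01-15 00:00:33.124 [ERROR] worker.main: Retrying failed 
                                                             
                                                             
                                                             
                                                             
                                                             
                                                             
                                                             
                                                             


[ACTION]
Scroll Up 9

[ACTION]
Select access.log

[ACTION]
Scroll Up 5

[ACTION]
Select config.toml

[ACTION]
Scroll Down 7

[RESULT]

 access.log │[config.toml]│ inventory.csv                    
─────────────────────────────────────────────────────────────
# server configuration                                       
buffer_size = 100                                            
                                                             
                                                             
                                                             
                                                             
                                                             
                                                             
                                                             
                                                             
                                                             
                                                             
                                                             
                                                             
                                                             
                                                             
                                                             
                                                             


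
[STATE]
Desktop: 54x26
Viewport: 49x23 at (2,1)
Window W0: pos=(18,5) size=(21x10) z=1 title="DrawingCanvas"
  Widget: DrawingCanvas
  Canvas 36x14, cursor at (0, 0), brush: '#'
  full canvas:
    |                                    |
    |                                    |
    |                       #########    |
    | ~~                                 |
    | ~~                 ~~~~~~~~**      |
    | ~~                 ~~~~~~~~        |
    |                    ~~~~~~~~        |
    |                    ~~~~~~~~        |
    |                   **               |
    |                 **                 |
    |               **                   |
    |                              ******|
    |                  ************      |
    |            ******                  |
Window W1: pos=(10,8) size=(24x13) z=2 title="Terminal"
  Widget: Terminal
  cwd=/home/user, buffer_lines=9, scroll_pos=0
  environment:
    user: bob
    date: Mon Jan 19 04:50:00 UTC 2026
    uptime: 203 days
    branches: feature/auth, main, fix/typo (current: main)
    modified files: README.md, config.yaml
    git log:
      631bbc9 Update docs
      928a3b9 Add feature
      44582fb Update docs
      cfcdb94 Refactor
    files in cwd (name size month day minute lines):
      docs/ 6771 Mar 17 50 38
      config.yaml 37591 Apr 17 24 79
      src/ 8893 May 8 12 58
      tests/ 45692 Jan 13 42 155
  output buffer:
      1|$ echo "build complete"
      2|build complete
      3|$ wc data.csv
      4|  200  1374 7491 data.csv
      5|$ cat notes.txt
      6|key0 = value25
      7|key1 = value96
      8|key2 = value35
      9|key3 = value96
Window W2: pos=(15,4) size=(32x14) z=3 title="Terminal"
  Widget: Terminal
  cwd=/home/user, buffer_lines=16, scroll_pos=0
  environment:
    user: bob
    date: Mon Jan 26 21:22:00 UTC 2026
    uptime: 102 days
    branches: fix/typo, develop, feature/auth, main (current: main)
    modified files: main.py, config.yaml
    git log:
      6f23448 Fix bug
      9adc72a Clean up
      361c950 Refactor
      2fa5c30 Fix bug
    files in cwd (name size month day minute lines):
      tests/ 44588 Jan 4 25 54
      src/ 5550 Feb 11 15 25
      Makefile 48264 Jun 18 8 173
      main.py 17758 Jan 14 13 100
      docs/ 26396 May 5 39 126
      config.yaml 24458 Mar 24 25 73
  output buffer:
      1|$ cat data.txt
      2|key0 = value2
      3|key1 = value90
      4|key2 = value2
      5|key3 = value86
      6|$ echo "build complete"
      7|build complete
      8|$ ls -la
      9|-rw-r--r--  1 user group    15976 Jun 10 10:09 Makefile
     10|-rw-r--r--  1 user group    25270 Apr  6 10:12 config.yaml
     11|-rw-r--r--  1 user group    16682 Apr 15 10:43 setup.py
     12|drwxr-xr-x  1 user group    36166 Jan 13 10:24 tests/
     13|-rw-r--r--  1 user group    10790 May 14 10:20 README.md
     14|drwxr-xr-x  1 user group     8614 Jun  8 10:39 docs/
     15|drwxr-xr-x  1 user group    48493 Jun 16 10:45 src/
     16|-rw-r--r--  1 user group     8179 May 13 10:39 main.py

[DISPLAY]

                                                 
                                                 
                                                 
             ┏━━━━━━━━━━━━━━━━━━━━━━━━━━━━━━┓    
             ┃ Terminal                     ┃    
             ┠──────────────────────────────┨    
             ┃$ cat data.txt                ┃    
        ┏━━━━┃key0 = value2                 ┃    
        ┃ Ter┃key1 = value90                ┃    
        ┠────┃key2 = value2                 ┃    
        ┃$ ec┃key3 = value86                ┃    
        ┃buil┃$ echo "build complete"       ┃    
        ┃$ wc┃build complete                ┃    
        ┃  20┃$ ls -la                      ┃    
        ┃$ ca┃-rw-r--r--  1 user group    15┃    
        ┃key0┃-rw-r--r--  1 user group    25┃    
        ┃key1┗━━━━━━━━━━━━━━━━━━━━━━━━━━━━━━┛    
        ┃key2 = value35        ┃                 
        ┃key3 = value96        ┃                 
        ┗━━━━━━━━━━━━━━━━━━━━━━┛                 
                                                 
                                                 
                                                 


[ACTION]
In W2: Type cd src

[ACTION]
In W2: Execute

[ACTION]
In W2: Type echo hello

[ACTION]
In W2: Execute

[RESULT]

                                                 
                                                 
                                                 
             ┏━━━━━━━━━━━━━━━━━━━━━━━━━━━━━━┓    
             ┃ Terminal                     ┃    
             ┠──────────────────────────────┨    
             ┃drwxr-xr-x  1 user group    36┃    
        ┏━━━━┃-rw-r--r--  1 user group    10┃    
        ┃ Ter┃drwxr-xr-x  1 user group     8┃    
        ┠────┃drwxr-xr-x  1 user group    48┃    
        ┃$ ec┃-rw-r--r--  1 user group     8┃    
        ┃buil┃$ cd src                      ┃    
        ┃$ wc┃                              ┃    
        ┃  20┃$ echo hello                  ┃    
        ┃$ ca┃hello                         ┃    
        ┃key0┃$ █                           ┃    
        ┃key1┗━━━━━━━━━━━━━━━━━━━━━━━━━━━━━━┛    
        ┃key2 = value35        ┃                 
        ┃key3 = value96        ┃                 
        ┗━━━━━━━━━━━━━━━━━━━━━━┛                 
                                                 
                                                 
                                                 


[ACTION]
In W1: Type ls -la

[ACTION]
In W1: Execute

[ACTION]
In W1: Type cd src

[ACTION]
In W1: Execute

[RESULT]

                                                 
                                                 
                                                 
             ┏━━━━━━━━━━━━━━━━━━━━━━━━━━━━━━┓    
             ┃ Terminal                     ┃    
             ┠──────────────────────────────┨    
             ┃drwxr-xr-x  1 user group    36┃    
        ┏━━━━┃-rw-r--r--  1 user group    10┃    
        ┃ Ter┃drwxr-xr-x  1 user group     8┃    
        ┠────┃drwxr-xr-x  1 user group    48┃    
        ┃key3┃-rw-r--r--  1 user group     8┃    
        ┃$ ls┃$ cd src                      ┃    
        ┃drwx┃                              ┃    
        ┃-rw-┃$ echo hello                  ┃    
        ┃drwx┃hello                         ┃    
        ┃drwx┃$ █                           ┃    
        ┃$ cd┗━━━━━━━━━━━━━━━━━━━━━━━━━━━━━━┛    
        ┃                      ┃                 
        ┃$ █                   ┃                 
        ┗━━━━━━━━━━━━━━━━━━━━━━┛                 
                                                 
                                                 
                                                 


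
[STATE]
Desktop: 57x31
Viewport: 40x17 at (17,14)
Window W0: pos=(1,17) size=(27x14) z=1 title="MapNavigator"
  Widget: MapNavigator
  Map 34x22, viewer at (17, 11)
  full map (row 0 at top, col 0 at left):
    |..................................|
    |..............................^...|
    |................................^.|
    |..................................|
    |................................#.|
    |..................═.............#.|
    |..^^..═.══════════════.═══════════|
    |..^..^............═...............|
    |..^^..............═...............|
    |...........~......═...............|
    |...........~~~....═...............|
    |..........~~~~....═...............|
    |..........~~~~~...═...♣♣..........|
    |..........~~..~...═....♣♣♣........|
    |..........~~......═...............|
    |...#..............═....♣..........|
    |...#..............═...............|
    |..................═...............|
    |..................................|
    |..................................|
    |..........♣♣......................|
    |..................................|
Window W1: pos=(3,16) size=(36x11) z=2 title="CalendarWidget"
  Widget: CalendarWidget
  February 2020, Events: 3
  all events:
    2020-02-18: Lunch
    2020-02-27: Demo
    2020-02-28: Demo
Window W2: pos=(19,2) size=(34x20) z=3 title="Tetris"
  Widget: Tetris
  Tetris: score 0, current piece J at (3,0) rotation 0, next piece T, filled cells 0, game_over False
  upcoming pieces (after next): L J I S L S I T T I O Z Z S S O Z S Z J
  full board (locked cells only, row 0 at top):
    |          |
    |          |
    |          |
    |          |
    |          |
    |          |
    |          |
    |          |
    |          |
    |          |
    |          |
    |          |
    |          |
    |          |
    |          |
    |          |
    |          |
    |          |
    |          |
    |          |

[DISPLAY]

  ┃          │                     ┃    
  ┃          │                     ┃    
━━┃          │                     ┃    
et┃          │                     ┃    
──┃          │                     ┃    
ru┃          │                     ┃    
r ┃          │                     ┃    
  ┗━━━━━━━━━━━━━━━━━━━━━━━━━━━━━━━━┛    
7  8  9              ┃                  
4 15 16              ┃                  
21 22 23             ┃                  
28* 29               ┃                  
━━━━━━━━━━━━━━━━━━━━━┛                  
...♣♣♣....┃                             
..........┃                             
...♣......┃                             
━━━━━━━━━━┛                             


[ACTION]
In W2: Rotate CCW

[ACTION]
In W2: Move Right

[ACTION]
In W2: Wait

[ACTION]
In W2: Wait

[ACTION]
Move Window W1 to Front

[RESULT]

  ┃          │                     ┃    
  ┃          │                     ┃    
━━━━━━━━━━━━━━━━━━━━━┓             ┃    
et                   ┃             ┃    
─────────────────────┨             ┃    
ruary 2020           ┃             ┃    
r Sa Su              ┃             ┃    
   1  2              ┃━━━━━━━━━━━━━┛    
7  8  9              ┃                  
4 15 16              ┃                  
21 22 23             ┃                  
28* 29               ┃                  
━━━━━━━━━━━━━━━━━━━━━┛                  
...♣♣♣....┃                             
..........┃                             
...♣......┃                             
━━━━━━━━━━┛                             


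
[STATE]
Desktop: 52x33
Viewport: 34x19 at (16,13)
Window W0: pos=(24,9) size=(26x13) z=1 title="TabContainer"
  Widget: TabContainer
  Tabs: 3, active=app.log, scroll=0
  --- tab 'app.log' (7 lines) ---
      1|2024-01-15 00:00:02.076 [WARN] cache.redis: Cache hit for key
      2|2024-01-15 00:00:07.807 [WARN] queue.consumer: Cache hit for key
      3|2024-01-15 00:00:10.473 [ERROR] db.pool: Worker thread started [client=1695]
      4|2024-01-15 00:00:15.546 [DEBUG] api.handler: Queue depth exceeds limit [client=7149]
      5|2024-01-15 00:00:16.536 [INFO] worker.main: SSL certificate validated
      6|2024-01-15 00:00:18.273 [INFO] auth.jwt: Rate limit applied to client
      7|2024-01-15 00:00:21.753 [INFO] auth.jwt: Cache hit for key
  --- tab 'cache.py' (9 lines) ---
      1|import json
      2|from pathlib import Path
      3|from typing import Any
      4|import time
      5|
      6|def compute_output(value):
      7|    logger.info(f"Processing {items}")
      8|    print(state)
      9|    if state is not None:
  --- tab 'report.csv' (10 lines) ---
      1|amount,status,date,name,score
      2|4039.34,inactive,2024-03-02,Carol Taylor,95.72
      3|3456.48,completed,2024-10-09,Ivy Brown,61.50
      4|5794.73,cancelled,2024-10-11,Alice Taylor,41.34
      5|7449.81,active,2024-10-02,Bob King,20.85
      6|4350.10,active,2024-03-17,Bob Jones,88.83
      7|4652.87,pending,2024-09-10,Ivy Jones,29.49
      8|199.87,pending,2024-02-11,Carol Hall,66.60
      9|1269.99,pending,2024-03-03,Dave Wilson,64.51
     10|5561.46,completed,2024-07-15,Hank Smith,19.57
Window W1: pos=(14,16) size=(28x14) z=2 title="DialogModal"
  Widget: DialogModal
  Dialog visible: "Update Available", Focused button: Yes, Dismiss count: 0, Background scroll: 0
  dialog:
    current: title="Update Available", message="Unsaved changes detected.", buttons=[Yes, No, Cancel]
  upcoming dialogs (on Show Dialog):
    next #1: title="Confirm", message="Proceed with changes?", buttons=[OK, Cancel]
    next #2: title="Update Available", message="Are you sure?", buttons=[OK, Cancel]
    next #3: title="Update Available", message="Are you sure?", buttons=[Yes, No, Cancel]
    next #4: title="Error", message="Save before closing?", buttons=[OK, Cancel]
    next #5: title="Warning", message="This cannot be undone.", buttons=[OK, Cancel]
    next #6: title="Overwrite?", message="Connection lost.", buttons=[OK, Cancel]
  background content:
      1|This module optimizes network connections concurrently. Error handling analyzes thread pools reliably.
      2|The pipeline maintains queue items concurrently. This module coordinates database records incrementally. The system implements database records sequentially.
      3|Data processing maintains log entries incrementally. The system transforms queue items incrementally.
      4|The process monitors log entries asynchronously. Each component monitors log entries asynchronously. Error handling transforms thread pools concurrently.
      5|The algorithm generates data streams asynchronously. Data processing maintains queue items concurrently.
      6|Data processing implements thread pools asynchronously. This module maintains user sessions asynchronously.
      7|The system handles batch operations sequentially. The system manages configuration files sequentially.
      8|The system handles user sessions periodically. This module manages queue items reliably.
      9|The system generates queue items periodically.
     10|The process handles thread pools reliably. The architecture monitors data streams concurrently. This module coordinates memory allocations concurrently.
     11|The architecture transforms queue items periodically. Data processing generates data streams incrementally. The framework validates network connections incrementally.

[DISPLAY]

        ┃────────────────────────┃
        ┃2024-01-15 00:00:02.076 ┃
        ┃2024-01-15 00:00:07.807 ┃
━━━━━━━━━━━━━━━━━━━━━━━━━┓10.473 ┃
DialogModal              ┃15.546 ┃
─────────────────────────┨16.536 ┃
his module optimizes netw┃18.273 ┃
he pipeline maintains que┃21.753 ┃
a┌────────────────────┐s ┃━━━━━━━┛
h│  Update Available  │ e┃        
h│Unsaved changes dete│da┃        
a│[Yes]  No   Cancel  │ts┃        
h└────────────────────┘ o┃        
he system handles user se┃        
he system generates queue┃        
he process handles thread┃        
━━━━━━━━━━━━━━━━━━━━━━━━━┛        
                                  
                                  


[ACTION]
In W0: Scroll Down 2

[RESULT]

        ┃────────────────────────┃
        ┃2024-01-15 00:00:10.473 ┃
        ┃2024-01-15 00:00:15.546 ┃
━━━━━━━━━━━━━━━━━━━━━━━━━┓16.536 ┃
DialogModal              ┃18.273 ┃
─────────────────────────┨21.753 ┃
his module optimizes netw┃       ┃
he pipeline maintains que┃       ┃
a┌────────────────────┐s ┃━━━━━━━┛
h│  Update Available  │ e┃        
h│Unsaved changes dete│da┃        
a│[Yes]  No   Cancel  │ts┃        
h└────────────────────┘ o┃        
he system handles user se┃        
he system generates queue┃        
he process handles thread┃        
━━━━━━━━━━━━━━━━━━━━━━━━━┛        
                                  
                                  


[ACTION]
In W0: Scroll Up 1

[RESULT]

        ┃────────────────────────┃
        ┃2024-01-15 00:00:07.807 ┃
        ┃2024-01-15 00:00:10.473 ┃
━━━━━━━━━━━━━━━━━━━━━━━━━┓15.546 ┃
DialogModal              ┃16.536 ┃
─────────────────────────┨18.273 ┃
his module optimizes netw┃21.753 ┃
he pipeline maintains que┃       ┃
a┌────────────────────┐s ┃━━━━━━━┛
h│  Update Available  │ e┃        
h│Unsaved changes dete│da┃        
a│[Yes]  No   Cancel  │ts┃        
h└────────────────────┘ o┃        
he system handles user se┃        
he system generates queue┃        
he process handles thread┃        
━━━━━━━━━━━━━━━━━━━━━━━━━┛        
                                  
                                  


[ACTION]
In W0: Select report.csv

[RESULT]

        ┃────────────────────────┃
        ┃amount,status,date,name,┃
        ┃4039.34,inactive,2024-03┃
━━━━━━━━━━━━━━━━━━━━━━━━━┓,2024-1┃
DialogModal              ┃,2024-1┃
─────────────────────────┨24-10-0┃
his module optimizes netw┃24-03-1┃
he pipeline maintains que┃024-09-┃
a┌────────────────────┐s ┃━━━━━━━┛
h│  Update Available  │ e┃        
h│Unsaved changes dete│da┃        
a│[Yes]  No   Cancel  │ts┃        
h└────────────────────┘ o┃        
he system handles user se┃        
he system generates queue┃        
he process handles thread┃        
━━━━━━━━━━━━━━━━━━━━━━━━━┛        
                                  
                                  


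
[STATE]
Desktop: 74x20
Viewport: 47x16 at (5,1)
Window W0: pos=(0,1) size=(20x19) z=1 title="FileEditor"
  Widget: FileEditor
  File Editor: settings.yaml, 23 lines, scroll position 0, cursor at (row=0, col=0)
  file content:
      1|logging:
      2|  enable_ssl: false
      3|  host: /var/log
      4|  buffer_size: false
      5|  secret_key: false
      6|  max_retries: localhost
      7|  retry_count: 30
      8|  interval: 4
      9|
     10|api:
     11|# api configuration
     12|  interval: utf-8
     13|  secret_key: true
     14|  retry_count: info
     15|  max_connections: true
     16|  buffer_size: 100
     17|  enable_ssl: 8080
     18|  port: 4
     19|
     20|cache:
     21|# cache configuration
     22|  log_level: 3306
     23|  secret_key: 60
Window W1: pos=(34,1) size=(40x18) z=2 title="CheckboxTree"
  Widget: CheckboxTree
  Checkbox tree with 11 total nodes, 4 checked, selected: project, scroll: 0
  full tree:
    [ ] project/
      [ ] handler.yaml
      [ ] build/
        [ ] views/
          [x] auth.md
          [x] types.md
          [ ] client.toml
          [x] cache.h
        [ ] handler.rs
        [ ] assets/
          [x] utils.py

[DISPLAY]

━━━━━━━━━━━━━━┓              ┏━━━━━━━━━━━━━━━━━
eEditor       ┃              ┃ CheckboxTree    
──────────────┨              ┠─────────────────
ing:         ▲┃              ┃>[-] project/    
able_ssl: fal█┃              ┃   [ ] handler.ya
st: /var/log ░┃              ┃   [-] build/    
ffer_size: fa░┃              ┃     [-] views/  
cret_key: fal░┃              ┃       [x] auth.m
x_retries: lo░┃              ┃       [x] types.
try_count: 30░┃              ┃       [ ] client
terval: 4    ░┃              ┃       [x] cache.
             ░┃              ┃     [ ] handler.
             ░┃              ┃     [x] assets/ 
i configurati░┃              ┃       [x] utils.
terval: utf-8░┃              ┃                 
cret_key: tru░┃              ┃                 


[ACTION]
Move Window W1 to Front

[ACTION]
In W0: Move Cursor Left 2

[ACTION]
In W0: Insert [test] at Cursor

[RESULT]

━━━━━━━━━━━━━━┓              ┏━━━━━━━━━━━━━━━━━
eEditor       ┃              ┃ CheckboxTree    
──────────────┨              ┠─────────────────
█ogging:     ▲┃              ┃>[-] project/    
able_ssl: fal█┃              ┃   [ ] handler.ya
st: /var/log ░┃              ┃   [-] build/    
ffer_size: fa░┃              ┃     [-] views/  
cret_key: fal░┃              ┃       [x] auth.m
x_retries: lo░┃              ┃       [x] types.
try_count: 30░┃              ┃       [ ] client
terval: 4    ░┃              ┃       [x] cache.
             ░┃              ┃     [ ] handler.
             ░┃              ┃     [x] assets/ 
i configurati░┃              ┃       [x] utils.
terval: utf-8░┃              ┃                 
cret_key: tru░┃              ┃                 


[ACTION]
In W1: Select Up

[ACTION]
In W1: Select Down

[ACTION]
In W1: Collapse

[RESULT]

━━━━━━━━━━━━━━┓              ┏━━━━━━━━━━━━━━━━━
eEditor       ┃              ┃ CheckboxTree    
──────────────┨              ┠─────────────────
█ogging:     ▲┃              ┃ [-] project/    
able_ssl: fal█┃              ┃>  [ ] handler.ya
st: /var/log ░┃              ┃   [-] build/    
ffer_size: fa░┃              ┃     [-] views/  
cret_key: fal░┃              ┃       [x] auth.m
x_retries: lo░┃              ┃       [x] types.
try_count: 30░┃              ┃       [ ] client
terval: 4    ░┃              ┃       [x] cache.
             ░┃              ┃     [ ] handler.
             ░┃              ┃     [x] assets/ 
i configurati░┃              ┃       [x] utils.
terval: utf-8░┃              ┃                 
cret_key: tru░┃              ┃                 


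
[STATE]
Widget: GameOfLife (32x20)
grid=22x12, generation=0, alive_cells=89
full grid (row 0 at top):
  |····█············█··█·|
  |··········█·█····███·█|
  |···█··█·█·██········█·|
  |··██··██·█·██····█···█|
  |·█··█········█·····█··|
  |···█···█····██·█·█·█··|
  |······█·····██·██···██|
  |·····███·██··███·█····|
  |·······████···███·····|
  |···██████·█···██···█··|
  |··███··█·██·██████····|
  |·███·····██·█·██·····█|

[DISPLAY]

Gen: 0                          
····█············█··█·          
··········█·█····███·█          
···█··█·█·██········█·          
··██··██·█·██····█···█          
·█··█········█·····█··          
···█···█····██·█·█·█··          
······█·····██·██···██          
·····███·██··███·█····          
·······████···███·····          
···██████·█···██···█··          
··███··█·██·██████····          
·███·····██·█·██·····█          
                                
                                
                                
                                
                                
                                
                                


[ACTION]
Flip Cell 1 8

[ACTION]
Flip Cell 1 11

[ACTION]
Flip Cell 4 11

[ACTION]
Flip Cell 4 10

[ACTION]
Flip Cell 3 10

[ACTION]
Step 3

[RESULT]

Gen: 3                          
················███·█·          
········█·█·····██···█          
········█·······██····          
···█····██············          
·····█········█·█··█··          
·····█···█·█·██····█··          
·········██·██·····█··          
·········█···█··███···          
··········█·█·········          
·········█··█·········          
········██············          
········██············          
                                
                                
                                
                                
                                
                                
                                


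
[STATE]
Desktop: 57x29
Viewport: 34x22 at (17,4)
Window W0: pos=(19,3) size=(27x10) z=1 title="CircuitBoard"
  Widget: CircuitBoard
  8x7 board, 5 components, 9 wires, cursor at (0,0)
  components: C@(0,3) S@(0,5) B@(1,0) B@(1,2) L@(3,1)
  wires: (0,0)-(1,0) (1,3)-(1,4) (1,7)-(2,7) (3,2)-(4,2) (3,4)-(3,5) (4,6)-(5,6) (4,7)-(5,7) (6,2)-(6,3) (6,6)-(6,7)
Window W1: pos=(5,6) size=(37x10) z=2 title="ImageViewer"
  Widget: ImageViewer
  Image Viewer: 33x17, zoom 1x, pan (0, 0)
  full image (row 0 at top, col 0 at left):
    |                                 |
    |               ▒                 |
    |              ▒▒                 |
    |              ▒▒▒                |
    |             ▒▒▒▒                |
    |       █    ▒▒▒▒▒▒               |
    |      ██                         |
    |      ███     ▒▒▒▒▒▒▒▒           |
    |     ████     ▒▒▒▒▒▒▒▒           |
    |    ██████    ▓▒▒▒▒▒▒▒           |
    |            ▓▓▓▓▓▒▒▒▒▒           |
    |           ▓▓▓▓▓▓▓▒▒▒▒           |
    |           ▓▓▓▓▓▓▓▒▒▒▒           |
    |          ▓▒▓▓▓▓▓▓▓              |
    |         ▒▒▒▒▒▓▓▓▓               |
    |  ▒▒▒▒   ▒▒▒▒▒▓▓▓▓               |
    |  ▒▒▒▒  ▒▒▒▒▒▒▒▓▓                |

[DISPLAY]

  ┃ CircuitBoard            ┃     
  ┠─────────────────────────┨     
━━━━━━━━━━━━━━━━━━━━━━━━┓   ┃     
r                       ┃  S┃     
────────────────────────┨   ┃     
                        ┃   ┃     
    ▒                   ┃   ┃     
   ▒▒                   ┃   ┃     
   ▒▒▒                  ┃━━━┛     
  ▒▒▒▒                  ┃         
 ▒▒▒▒▒▒                 ┃         
━━━━━━━━━━━━━━━━━━━━━━━━┛         
                                  
                                  
                                  
                                  
                                  
                                  
                                  
                                  
                                  
                                  


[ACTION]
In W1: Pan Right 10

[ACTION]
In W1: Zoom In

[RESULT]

  ┃ CircuitBoard            ┃     
  ┠─────────────────────────┨     
━━━━━━━━━━━━━━━━━━━━━━━━┓   ┃     
r                       ┃  S┃     
────────────────────────┨   ┃     
                        ┃   ┃     
                        ┃   ┃     
         ▒▒             ┃   ┃     
         ▒▒             ┃━━━┛     
       ▒▒▒▒             ┃         
       ▒▒▒▒             ┃         
━━━━━━━━━━━━━━━━━━━━━━━━┛         
                                  
                                  
                                  
                                  
                                  
                                  
                                  
                                  
                                  
                                  


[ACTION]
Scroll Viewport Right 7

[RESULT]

rcuitBoard            ┃           
──────────────────────┨           
━━━━━━━━━━━━━━━━━━┓   ┃           
                  ┃  S┃           
──────────────────┨   ┃           
                  ┃   ┃           
                  ┃   ┃           
   ▒▒             ┃   ┃           
   ▒▒             ┃━━━┛           
 ▒▒▒▒             ┃               
 ▒▒▒▒             ┃               
━━━━━━━━━━━━━━━━━━┛               
                                  
                                  
                                  
                                  
                                  
                                  
                                  
                                  
                                  
                                  


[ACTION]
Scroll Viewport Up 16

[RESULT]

                                  
                                  
                                  
━━━━━━━━━━━━━━━━━━━━━━┓           
rcuitBoard            ┃           
──────────────────────┨           
━━━━━━━━━━━━━━━━━━┓   ┃           
                  ┃  S┃           
──────────────────┨   ┃           
                  ┃   ┃           
                  ┃   ┃           
   ▒▒             ┃   ┃           
   ▒▒             ┃━━━┛           
 ▒▒▒▒             ┃               
 ▒▒▒▒             ┃               
━━━━━━━━━━━━━━━━━━┛               
                                  
                                  
                                  
                                  
                                  
                                  


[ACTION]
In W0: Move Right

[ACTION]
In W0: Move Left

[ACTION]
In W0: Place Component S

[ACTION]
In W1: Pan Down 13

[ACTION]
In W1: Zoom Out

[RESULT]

                                  
                                  
                                  
━━━━━━━━━━━━━━━━━━━━━━┓           
rcuitBoard            ┃           
──────────────────────┨           
━━━━━━━━━━━━━━━━━━┓   ┃           
                  ┃  S┃           
──────────────────┨   ┃           
                  ┃   ┃           
                  ┃   ┃           
                  ┃   ┃           
                  ┃━━━┛           
                  ┃               
                  ┃               
━━━━━━━━━━━━━━━━━━┛               
                                  
                                  
                                  
                                  
                                  
                                  


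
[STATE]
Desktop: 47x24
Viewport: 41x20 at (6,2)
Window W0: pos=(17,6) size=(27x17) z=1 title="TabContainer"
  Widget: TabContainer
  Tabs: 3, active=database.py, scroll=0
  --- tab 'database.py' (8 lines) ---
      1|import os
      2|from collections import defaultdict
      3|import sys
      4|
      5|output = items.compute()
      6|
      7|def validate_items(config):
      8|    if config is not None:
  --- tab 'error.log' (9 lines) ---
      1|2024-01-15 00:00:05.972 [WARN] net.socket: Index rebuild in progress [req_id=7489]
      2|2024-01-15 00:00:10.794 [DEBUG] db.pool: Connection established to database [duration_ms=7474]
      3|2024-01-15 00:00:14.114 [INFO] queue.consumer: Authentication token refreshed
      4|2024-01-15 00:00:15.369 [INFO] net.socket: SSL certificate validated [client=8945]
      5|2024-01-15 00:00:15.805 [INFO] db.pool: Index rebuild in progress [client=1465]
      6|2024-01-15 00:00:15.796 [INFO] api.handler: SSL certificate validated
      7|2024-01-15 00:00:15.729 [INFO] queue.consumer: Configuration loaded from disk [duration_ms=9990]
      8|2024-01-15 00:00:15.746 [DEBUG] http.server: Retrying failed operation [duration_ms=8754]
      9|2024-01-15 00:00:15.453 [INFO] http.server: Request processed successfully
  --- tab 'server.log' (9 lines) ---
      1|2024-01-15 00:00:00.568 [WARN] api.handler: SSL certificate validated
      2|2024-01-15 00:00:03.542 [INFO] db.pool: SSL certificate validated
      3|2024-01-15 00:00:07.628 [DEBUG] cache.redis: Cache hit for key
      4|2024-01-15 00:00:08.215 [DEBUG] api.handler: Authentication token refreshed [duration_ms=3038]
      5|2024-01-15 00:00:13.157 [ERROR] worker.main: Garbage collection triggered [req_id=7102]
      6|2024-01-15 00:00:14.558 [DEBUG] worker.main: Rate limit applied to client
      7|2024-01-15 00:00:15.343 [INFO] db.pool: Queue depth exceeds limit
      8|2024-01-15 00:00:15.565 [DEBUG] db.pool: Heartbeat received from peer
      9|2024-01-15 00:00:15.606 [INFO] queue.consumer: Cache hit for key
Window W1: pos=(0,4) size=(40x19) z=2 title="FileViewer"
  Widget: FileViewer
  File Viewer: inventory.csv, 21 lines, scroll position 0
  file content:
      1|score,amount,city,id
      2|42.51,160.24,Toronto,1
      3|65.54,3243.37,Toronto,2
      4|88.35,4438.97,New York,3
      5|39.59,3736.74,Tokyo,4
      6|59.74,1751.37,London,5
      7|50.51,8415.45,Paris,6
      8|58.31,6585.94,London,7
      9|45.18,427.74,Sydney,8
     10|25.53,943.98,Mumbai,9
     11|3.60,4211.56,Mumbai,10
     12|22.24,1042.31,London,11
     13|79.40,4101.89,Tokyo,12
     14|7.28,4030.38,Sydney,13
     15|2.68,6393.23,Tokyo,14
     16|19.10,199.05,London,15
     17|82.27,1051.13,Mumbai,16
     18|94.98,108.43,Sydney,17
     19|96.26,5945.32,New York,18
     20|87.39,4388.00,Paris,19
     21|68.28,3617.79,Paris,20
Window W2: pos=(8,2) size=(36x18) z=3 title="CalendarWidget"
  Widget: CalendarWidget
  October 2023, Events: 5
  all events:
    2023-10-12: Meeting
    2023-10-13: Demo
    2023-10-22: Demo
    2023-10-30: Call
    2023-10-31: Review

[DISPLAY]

  ┏━━━━━━━━━━━━━━━━━━━━━━━━━━━━━━━━━━┓   
  ┃ CalendarWidget                   ┃   
━━┠──────────────────────────────────┨   
Vi┃           October 2023           ┃   
──┃Mo Tu We Th Fr Sa Su              ┃   
,a┃                   1              ┃   
,1┃ 2  3  4  5  6  7  8              ┃   
,3┃ 9 10 11 12* 13* 14 15            ┃   
,4┃16 17 18 19 20 21 22*             ┃   
,3┃23 24 25 26 27 28 29              ┃   
,1┃30* 31*                           ┃   
,8┃                                  ┃   
,6┃                                  ┃   
,4┃                                  ┃   
,9┃                                  ┃   
42┃                                  ┃   
,1┃                                  ┃   
,4┗━━━━━━━━━━━━━━━━━━━━━━━━━━━━━━━━━━┛   
4030.38,Sydney,13               ░┃   ┃   
6393.23,Tokyo,14                ▼┃   ┃   


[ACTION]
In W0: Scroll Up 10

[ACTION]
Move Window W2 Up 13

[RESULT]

  ┠──────────────────────────────────┨   
  ┃           October 2023           ┃   
━━┃Mo Tu We Th Fr Sa Su              ┃   
Vi┃                   1              ┃   
──┃ 2  3  4  5  6  7  8              ┃   
,a┃ 9 10 11 12* 13* 14 15            ┃   
,1┃16 17 18 19 20 21 22*             ┃   
,3┃23 24 25 26 27 28 29              ┃   
,4┃30* 31*                           ┃   
,3┃                                  ┃   
,1┃                                  ┃   
,8┃                                  ┃   
,6┃                                  ┃   
,4┃                                  ┃   
,9┃                                  ┃   
42┗━━━━━━━━━━━━━━━━━━━━━━━━━━━━━━━━━━┛   
,1042.31,London,11              ░┃one┃   
,4101.89,Tokyo,12               ░┃   ┃   
4030.38,Sydney,13               ░┃   ┃   
6393.23,Tokyo,14                ▼┃   ┃   
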